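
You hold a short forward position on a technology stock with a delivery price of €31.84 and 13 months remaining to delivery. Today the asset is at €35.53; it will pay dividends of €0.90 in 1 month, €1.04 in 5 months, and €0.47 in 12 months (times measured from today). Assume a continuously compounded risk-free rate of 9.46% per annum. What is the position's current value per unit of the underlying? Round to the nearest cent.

-€4.47

PV(remaining dividends) I = 0.90·e^(−0.0946·1/12) + 1.04·e^(−0.0946·5/12) + 0.47·e^(−0.0946·12/12) = 2.3203
Current forward F = (S − I)·e^(rT) = (35.53 − 2.3203)·e^(0.0946·13/12) = 33.2097 × 1.107919 = 36.7937
Value (long) = (F − K)·e^(−rT) = (36.7937 − 31.84) × 0.902593 = 4.4712
Short position value = −(long value) = -€4.47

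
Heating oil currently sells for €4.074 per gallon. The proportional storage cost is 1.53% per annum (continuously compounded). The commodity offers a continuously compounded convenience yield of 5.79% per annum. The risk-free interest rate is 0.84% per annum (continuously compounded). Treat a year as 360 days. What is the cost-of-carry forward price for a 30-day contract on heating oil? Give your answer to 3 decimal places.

€4.062 per gallon

Net carry = r + u − y = 0.0084 + 0.0153 − 0.0579 = -0.0342
F = S·e^((r+u−y)T) = 4.074 · e^(-0.0342 × 30/360) = 4.074 · e^-0.002850
= 4.074 × 0.997154 = €4.062 per gallon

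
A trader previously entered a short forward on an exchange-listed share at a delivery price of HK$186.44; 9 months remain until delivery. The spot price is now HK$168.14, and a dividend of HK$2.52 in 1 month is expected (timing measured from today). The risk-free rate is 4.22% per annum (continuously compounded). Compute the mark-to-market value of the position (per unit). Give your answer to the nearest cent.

PV(remaining dividends) I = 2.52·e^(−0.0422·1/12) = 2.5112
Current forward F = (S − I)·e^(rT) = (168.14 − 2.5112)·e^(0.0422·9/12) = 165.6288 × 1.032156 = 170.9548
Value (long) = (F − K)·e^(−rT) = (170.9548 − 186.44) × 0.968846 = -15.0028
Short position value = −(long value) = HK$15.00

HK$15.00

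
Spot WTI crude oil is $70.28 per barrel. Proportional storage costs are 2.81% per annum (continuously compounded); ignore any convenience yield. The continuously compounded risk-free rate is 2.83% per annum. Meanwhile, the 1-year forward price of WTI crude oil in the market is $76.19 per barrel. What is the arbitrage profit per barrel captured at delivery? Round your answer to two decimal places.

$1.83 per barrel

Fair forward: F* = S·e^(carry·T), with carry = (r + u) = 0.0283 + 0.0281 = 0.0564
F* = 70.28 · e^(0.0564 × 1) = 70.28 · e^0.056400 = 70.28 × 1.058021 = $74.3577
Market $76.19 > fair $74.3577: forward overpriced → cash-and-carry (buy spot, short the forward).
At maturity, profit = |F_mkt − F*| = |76.19 − 74.3577| = $1.83 per barrel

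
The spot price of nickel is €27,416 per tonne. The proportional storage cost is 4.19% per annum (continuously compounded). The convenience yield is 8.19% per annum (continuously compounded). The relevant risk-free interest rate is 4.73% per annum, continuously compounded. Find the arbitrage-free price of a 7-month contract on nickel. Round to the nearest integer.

Net carry = r + u − y = 0.0473 + 0.0419 − 0.0819 = 0.0073
F = S·e^((r+u−y)T) = 27416 · e^(0.0073 × 7/12) = 27416 · e^0.004258
= 27416 × 1.004267 = €27,533 per tonne

€27,533 per tonne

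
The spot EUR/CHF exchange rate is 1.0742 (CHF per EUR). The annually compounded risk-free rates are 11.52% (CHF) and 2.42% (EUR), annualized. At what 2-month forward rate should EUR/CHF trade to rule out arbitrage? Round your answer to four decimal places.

1.0895

By covered interest parity, F = S · (1+r_CHF)^T / (1+r_EUR)^T
= 1.0742 × 1.018338 / 1.003993 = 1.0742 × 1.014288
F = 1.0895 CHF per EUR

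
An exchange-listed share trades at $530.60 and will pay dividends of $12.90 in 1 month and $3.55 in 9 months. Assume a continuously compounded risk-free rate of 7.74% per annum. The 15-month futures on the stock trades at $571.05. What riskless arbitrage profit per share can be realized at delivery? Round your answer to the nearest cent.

PV(dividends) I = 12.90·e^(−0.0774·1/12) + 3.55·e^(−0.0774·9/12) = 16.1669
Fair futures F* = (S − I)·e^(rT) = (530.60 − 16.1669)·e^0.096750 = 514.4331 × 1.101585 = 566.6918
Market $571.05 > fair 566.6918: forward overpriced → cash-and-carry (borrow at r, buy the stock and collect the dividends, short the forward).
Profit at T = |F_mkt − F*| = |571.05 − 566.6918| = $4.36 per share

$4.36 per share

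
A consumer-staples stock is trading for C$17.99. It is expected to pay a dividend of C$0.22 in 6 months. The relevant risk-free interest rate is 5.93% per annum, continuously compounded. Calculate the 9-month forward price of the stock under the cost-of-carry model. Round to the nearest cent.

PV(dividends) I = 0.22·e^(−0.0593·6/12)
I = 0.2136
F = (S − I)·e^(rT) = (17.99 − 0.2136) · e^(0.0593·9/12)
= 17.7764 · e^0.044475 = 17.7764 × 1.045479 = C$18.58

C$18.58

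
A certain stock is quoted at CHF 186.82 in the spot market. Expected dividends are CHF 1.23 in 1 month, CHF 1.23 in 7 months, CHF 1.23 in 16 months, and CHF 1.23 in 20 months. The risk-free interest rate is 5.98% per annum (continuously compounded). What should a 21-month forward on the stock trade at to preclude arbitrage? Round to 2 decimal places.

PV(dividends) I = 1.23·e^(−0.0598·1/12) + 1.23·e^(−0.0598·7/12) + 1.23·e^(−0.0598·16/12) + 1.23·e^(−0.0598·20/12)
I = 1.2239 + 1.1878 + 1.1357 + 1.1133 = 4.6607
F = (S − I)·e^(rT) = (186.82 − 4.6607) · e^(0.0598·21/12)
= 182.1593 · e^0.104650 = 182.1593 × 1.110322 = CHF 202.26

CHF 202.26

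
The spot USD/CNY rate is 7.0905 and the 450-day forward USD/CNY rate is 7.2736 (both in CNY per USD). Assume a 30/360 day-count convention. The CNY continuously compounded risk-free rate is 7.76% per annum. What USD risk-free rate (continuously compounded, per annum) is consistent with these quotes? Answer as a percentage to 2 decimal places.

F = S·e^((r_CNY − r_USD)T) ⇒ r_USD = r_CNY − ln(F/S)/T
ln(7.2736/7.0905) = 0.025495; /(450/360) = 0.020396
r_USD = 0.0776 − 0.020396 = 0.057204
r_USD = 5.72%

5.72%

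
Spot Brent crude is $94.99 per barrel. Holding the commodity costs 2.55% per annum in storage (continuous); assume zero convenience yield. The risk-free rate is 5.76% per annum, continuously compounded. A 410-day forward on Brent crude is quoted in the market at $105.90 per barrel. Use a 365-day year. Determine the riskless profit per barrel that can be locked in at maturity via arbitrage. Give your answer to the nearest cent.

$1.62 per barrel

Fair forward: F* = S·e^(carry·T), with carry = (r + u) = 0.0576 + 0.0255 = 0.0831
F* = 94.99 · e^(0.0831 × 410/365) = 94.99 · e^0.093345 = 94.99 × 1.097840 = $104.2838
Market $105.90 > fair $104.2838: forward overpriced → cash-and-carry (buy spot, short the forward).
At maturity, profit = |F_mkt − F*| = |105.90 − 104.2838| = $1.62 per barrel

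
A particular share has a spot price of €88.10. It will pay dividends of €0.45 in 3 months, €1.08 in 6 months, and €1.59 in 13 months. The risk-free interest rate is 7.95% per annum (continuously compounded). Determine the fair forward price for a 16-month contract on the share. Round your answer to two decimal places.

€94.69

PV(dividends) I = 0.45·e^(−0.0795·3/12) + 1.08·e^(−0.0795·6/12) + 1.59·e^(−0.0795·13/12)
I = 0.4411 + 1.0379 + 1.4588 = 2.9378
F = (S − I)·e^(rT) = (88.10 − 2.9378) · e^(0.0795·16/12)
= 85.1622 · e^0.106000 = 85.1622 × 1.111822 = €94.69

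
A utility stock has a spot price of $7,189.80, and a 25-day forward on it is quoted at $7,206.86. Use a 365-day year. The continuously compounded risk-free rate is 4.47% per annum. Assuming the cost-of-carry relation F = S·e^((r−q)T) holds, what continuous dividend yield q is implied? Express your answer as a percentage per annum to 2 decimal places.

1.01%

From F = S·e^((r−q)T): (r − q) = ln(F/S)/T
ln(7206.86/7189.80) = ln(1.002373) = 0.002370
(r − q) = 0.002370 / (25/365) = 0.034602
q = r − ln(F/S)/T = 0.0447 − 0.034602 = 0.010098
q = 1.01%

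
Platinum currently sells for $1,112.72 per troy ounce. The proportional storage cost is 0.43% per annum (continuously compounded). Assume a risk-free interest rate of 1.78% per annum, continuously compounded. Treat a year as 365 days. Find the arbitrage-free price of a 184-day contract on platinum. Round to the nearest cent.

$1,125.19 per troy ounce

Net carry = r + u − y = 0.0178 + 0.0043 − 0.0000 = 0.0221
F = S·e^((r+u−y)T) = 1112.72 · e^(0.0221 × 184/365) = 1112.72 · e^0.01114082
= 1112.72 × 1.01120311 = $1,125.19 per troy ounce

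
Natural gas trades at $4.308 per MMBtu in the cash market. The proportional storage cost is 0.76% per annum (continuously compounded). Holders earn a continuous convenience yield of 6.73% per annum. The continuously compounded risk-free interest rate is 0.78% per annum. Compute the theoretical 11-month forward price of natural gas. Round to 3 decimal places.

$4.108 per MMBtu

Net carry = r + u − y = 0.0078 + 0.0076 − 0.0673 = -0.0519
F = S·e^((r+u−y)T) = 4.308 · e^(-0.0519 × 11/12) = 4.308 · e^-0.047575
= 4.308 × 0.953539 = $4.108 per MMBtu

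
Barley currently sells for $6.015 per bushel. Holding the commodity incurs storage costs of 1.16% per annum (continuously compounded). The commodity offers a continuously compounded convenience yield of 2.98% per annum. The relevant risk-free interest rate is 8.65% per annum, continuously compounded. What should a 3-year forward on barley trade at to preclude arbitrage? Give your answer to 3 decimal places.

$7.383 per bushel

Net carry = r + u − y = 0.0865 + 0.0116 − 0.0298 = 0.0683
F = S·e^((r+u−y)T) = 6.015 · e^(0.0683 × 3) = 6.015 · e^0.204900
= 6.015 × 1.227402 = $7.383 per bushel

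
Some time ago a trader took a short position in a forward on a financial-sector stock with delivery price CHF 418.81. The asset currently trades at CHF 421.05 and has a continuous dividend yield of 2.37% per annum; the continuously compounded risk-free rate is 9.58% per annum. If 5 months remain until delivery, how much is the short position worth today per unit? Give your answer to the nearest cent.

Current fair forward for the remaining 5 months: F = S·e^((r − q)·T), (r − q) = 0.0958 − 0.0237 = 0.0721
F = 421.05 · e^(0.0721 × 5/12) = 421.05 × 1.030497 = 433.8908
Value of long forward = (F − K)·e^(−rT) = (433.8908 − 418.81) · e^(−0.0958·5/12)
= 15.0808 × 0.960870 = 14.49
Short position value = −(long value) = -CHF 14.49

-CHF 14.49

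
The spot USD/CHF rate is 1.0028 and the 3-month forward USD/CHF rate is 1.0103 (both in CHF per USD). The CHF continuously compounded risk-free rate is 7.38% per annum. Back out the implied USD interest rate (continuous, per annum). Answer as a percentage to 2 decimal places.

4.40%

F = S·e^((r_CHF − r_USD)T) ⇒ r_USD = r_CHF − ln(F/S)/T
ln(1.0103/1.0028) = 0.007451; /(3/12) = 0.029804
r_USD = 0.0738 − 0.029804 = 0.043996
r_USD = 4.40%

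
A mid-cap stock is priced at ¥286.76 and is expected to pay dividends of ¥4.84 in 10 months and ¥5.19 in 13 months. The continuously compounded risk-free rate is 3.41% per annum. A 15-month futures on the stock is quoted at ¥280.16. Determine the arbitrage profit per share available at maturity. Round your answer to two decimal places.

PV(dividends) I = 4.84·e^(−0.0341·10/12) + 5.19·e^(−0.0341·13/12) = 9.7062
Fair futures F* = (S − I)·e^(rT) = (286.76 − 9.7062)·e^0.042625 = 277.0538 × 1.043546 = 289.1184
Market ¥280.16 < fair 289.1184: forward underpriced → reverse cash-and-carry (short the stock, invest proceeds at r, pay the dividends, go long the forward).
Profit at T = |F_mkt − F*| = |280.16 − 289.1184| = ¥8.96 per share

¥8.96 per share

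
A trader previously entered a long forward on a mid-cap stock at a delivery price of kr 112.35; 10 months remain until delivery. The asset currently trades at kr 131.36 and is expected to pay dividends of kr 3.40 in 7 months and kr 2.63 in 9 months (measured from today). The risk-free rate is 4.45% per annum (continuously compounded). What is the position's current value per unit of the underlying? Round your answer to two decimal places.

PV(remaining dividends) I = 3.40·e^(−0.0445·7/12) + 2.63·e^(−0.0445·9/12) = 5.8565
Current forward F = (S − I)·e^(rT) = (131.36 − 5.8565)·e^(0.0445·10/12) = 125.5035 × 1.037779 = 130.2449
Value (long) = (F − K)·e^(−rT) = (130.2449 − 112.35) × 0.963596 = 17.2435
Value = kr 17.24

kr 17.24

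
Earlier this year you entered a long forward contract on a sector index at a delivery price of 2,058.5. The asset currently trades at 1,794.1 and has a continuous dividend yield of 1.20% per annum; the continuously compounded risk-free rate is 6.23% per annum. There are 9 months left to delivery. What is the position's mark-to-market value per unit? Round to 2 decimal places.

-186.50

Current fair forward for the remaining 9 months: F = S·e^((r − q)·T), (r − q) = 0.0623 − 0.0120 = 0.0503
F = 1794.1 · e^(0.0503 × 9/12) = 1794.1 × 1.03844562 = 1863.0753
Value of long forward = (F − K)·e^(−rT) = (1863.0753 − 2058.5) · e^(−0.0623·9/12)
= -195.4247 × 0.95434981 = -186.50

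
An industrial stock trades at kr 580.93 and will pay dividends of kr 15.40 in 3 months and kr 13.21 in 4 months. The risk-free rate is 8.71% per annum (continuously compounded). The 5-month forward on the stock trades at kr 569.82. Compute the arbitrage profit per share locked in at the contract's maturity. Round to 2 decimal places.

kr 3.65 per share

PV(dividends) I = 15.40·e^(−0.0871·3/12) + 13.21·e^(−0.0871·4/12) = 27.9003
Fair forward F* = (S − I)·e^(rT) = (580.93 − 27.9003)·e^0.036292 = 553.0297 × 1.036959 = 573.4691
Market kr 569.82 < fair 573.4691: forward underpriced → reverse cash-and-carry (short the stock, invest proceeds at r, pay the dividends, go long the forward).
Profit at T = |F_mkt − F*| = |569.82 − 573.4691| = kr 3.65 per share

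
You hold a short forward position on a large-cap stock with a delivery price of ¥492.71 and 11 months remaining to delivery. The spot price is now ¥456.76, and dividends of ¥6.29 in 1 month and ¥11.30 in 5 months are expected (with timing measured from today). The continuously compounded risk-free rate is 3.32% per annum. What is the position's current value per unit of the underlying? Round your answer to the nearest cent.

¥38.60

PV(remaining dividends) I = 6.29·e^(−0.0332·1/12) + 11.30·e^(−0.0332·5/12) = 17.4174
Current forward F = (S − I)·e^(rT) = (456.76 − 17.4174)·e^(0.0332·11/12) = 439.3426 × 1.030901 = 452.9187
Value (long) = (F − K)·e^(−rT) = (452.9187 − 492.71) × 0.970025 = -38.5986
Short position value = −(long value) = ¥38.60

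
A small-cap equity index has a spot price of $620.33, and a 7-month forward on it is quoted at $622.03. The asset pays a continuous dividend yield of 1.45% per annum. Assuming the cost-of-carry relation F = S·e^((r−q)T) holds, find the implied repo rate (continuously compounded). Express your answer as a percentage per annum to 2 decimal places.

From F = S·e^((r−q)T): (r − q) = ln(F/S)/T
ln(622.03/620.33) = ln(1.002740) = 0.002736
(r − q) = 0.002736 / (7/12) = 0.004690
r = ln(F/S)/T + q = 0.004690 + 0.0145 = 0.019190
r = 1.92%

1.92%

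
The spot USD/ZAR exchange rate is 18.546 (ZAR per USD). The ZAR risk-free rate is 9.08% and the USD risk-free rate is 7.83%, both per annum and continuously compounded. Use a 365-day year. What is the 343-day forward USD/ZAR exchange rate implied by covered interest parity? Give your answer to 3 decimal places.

18.765

F = S·e^((r_ZAR − r_USD)T) = 18.546 · e^((0.0908 − 0.0783) × 343/365)
= 18.546 · e^0.011747 = 18.546 × 1.011816
F = 18.765 ZAR per USD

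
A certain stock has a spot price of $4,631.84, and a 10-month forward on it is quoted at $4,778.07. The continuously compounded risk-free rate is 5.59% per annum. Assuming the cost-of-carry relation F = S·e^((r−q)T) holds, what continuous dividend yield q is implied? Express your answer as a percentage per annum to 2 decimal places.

1.86%

From F = S·e^((r−q)T): (r − q) = ln(F/S)/T
ln(4778.07/4631.84) = ln(1.031571) = 0.031083
(r − q) = 0.031083 / (10/12) = 0.037300
q = r − ln(F/S)/T = 0.0559 − 0.037300 = 0.018600
q = 1.86%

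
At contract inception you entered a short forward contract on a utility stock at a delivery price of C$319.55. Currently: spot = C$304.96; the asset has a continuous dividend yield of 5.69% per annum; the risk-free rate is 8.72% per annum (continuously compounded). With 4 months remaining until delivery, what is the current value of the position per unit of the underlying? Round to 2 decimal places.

Current fair forward for the remaining 4 months: F = S·e^((r − q)·T), (r − q) = 0.0872 − 0.0569 = 0.0303
F = 304.96 · e^(0.0303 × 4/12) = 304.96 × 1.010151 = 308.0556
Value of long forward = (F − K)·e^(−rT) = (308.0556 − 319.55) · e^(−0.0872·4/12)
= -11.4944 × 0.971352 = -11.17
Short position value = −(long value) = C$11.17

C$11.17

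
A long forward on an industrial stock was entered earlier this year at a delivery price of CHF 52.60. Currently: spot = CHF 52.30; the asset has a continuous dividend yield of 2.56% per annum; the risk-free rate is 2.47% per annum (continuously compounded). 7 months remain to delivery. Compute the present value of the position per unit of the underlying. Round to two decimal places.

Current fair forward for the remaining 7 months: F = S·e^((r − q)·T), (r − q) = 0.0247 − 0.0256 = -0.0009
F = 52.30 · e^(-0.0009 × 7/12) = 52.30 × 0.999475 = 52.2725
Value of long forward = (F − K)·e^(−rT) = (52.2725 − 52.60) · e^(−0.0247·7/12)
= -0.3275 × 0.985695 = -0.32

-CHF 0.32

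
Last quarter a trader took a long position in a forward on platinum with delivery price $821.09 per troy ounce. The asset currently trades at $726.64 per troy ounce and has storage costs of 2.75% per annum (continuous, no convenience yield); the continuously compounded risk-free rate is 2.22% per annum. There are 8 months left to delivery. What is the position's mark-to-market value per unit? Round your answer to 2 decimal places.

-$68.94 per troy ounce

Current fair forward for the remaining 8 months: F = S·e^((r + u)·T), (r + u) = 0.0222 + 0.0275 = 0.0497
F = 726.64 · e^(0.0497 × 8/12) = 726.64 × 1.033688 = 751.1190
Value of long forward = (F − K)·e^(−rT) = (751.1190 − 821.09) · e^(−0.0222·8/12)
= -69.9710 × 0.985309 = -68.94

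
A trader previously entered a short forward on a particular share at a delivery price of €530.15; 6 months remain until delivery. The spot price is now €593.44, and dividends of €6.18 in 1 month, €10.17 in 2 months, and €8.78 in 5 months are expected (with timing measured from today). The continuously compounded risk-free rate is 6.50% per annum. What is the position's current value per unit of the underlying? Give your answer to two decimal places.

-€55.49

PV(remaining dividends) I = 6.18·e^(−0.0650·1/12) + 10.17·e^(−0.0650·2/12) + 8.78·e^(−0.0650·5/12) = 24.7524
Current forward F = (S − I)·e^(rT) = (593.44 − 24.7524)·e^(0.0650·6/12) = 568.6876 × 1.033034 = 587.4736
Value (long) = (F − K)·e^(−rT) = (587.4736 − 530.15) × 0.968022 = 55.4905
Short position value = −(long value) = -€55.49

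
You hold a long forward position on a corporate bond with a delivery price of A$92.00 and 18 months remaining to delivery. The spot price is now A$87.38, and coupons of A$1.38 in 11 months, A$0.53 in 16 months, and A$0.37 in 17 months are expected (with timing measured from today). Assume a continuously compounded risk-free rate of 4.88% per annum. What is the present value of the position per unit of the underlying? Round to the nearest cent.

PV(remaining coupons) I = 1.38·e^(−0.0488·11/12) + 0.53·e^(−0.0488·16/12) + 0.37·e^(−0.0488·17/12) = 2.1615
Current forward F = (S − I)·e^(rT) = (87.38 − 2.1615)·e^(0.0488·18/12) = 85.2185 × 1.075946 = 91.6905
Value (long) = (F − K)·e^(−rT) = (91.6905 − 92.00) × 0.929415 = -0.2877
Value = -A$0.29

-A$0.29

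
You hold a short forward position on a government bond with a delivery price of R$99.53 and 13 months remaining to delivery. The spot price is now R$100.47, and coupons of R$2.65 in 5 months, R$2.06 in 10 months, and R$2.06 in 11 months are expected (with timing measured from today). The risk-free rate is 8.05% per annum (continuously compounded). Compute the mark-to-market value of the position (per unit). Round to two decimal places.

-R$2.85

PV(remaining coupons) I = 2.65·e^(−0.0805·5/12) + 2.06·e^(−0.0805·10/12) + 2.06·e^(−0.0805·11/12) = 6.4024
Current forward F = (S − I)·e^(rT) = (100.47 − 6.4024)·e^(0.0805·13/12) = 94.0676 × 1.091124 = 102.6394
Value (long) = (F − K)·e^(−rT) = (102.6394 − 99.53) × 0.916486 = 2.8497
Short position value = −(long value) = -R$2.85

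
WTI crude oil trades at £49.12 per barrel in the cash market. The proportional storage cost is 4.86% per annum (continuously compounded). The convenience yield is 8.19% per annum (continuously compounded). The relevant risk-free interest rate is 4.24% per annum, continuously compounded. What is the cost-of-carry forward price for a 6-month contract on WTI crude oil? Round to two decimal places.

£49.34 per barrel

Net carry = r + u − y = 0.0424 + 0.0486 − 0.0819 = 0.0091
F = S·e^((r+u−y)T) = 49.12 · e^(0.0091 × 6/12) = 49.12 · e^0.004550
= 49.12 × 1.004560 = £49.34 per barrel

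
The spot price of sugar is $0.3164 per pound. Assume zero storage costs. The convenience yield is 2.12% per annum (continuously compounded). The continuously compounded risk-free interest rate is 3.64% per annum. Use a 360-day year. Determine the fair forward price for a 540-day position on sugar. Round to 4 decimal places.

$0.3237 per pound

Net carry = r + u − y = 0.0364 + 0.0000 − 0.0212 = 0.0152
F = S·e^((r+u−y)T) = 0.3164 · e^(0.0152 × 540/360) = 0.3164 · e^0.022800
= 0.3164 × 1.023062 = $0.3237 per pound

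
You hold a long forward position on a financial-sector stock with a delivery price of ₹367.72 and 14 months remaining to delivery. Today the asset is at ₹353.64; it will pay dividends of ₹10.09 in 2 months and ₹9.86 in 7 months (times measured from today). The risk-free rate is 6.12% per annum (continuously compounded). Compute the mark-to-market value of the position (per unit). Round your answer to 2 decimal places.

-₹8.24

PV(remaining dividends) I = 10.09·e^(−0.0612·2/12) + 9.86·e^(−0.0612·7/12) = 19.5018
Current forward F = (S − I)·e^(rT) = (353.64 − 19.5018)·e^(0.0612·14/12) = 334.1382 × 1.074011 = 358.8681
Value (long) = (F − K)·e^(−rT) = (358.8681 − 367.72) × 0.931089 = -8.2419
Value = -₹8.24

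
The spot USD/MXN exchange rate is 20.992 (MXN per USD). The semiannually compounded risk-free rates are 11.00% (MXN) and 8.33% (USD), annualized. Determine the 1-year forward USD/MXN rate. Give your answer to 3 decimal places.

21.534

By covered interest parity, F = S · (1+r_MXN/2)^(2T) / (1+r_USD/2)^(2T)
= 20.992 × 1.113025 / 1.085035 = 20.992 × 1.025796
F = 21.534 MXN per USD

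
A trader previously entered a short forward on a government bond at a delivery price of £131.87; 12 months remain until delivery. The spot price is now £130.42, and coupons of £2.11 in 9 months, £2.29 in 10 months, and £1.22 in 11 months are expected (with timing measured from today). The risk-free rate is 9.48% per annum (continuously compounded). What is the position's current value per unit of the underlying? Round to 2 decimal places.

-£5.28

PV(remaining coupons) I = 2.11·e^(−0.0948·9/12) + 2.29·e^(−0.0948·10/12) + 1.22·e^(−0.0948·11/12) = 5.1997
Current forward F = (S − I)·e^(rT) = (130.42 − 5.1997)·e^(0.0948·12/12) = 125.2203 × 1.099439 = 137.6721
Value (long) = (F − K)·e^(−rT) = (137.6721 − 131.87) × 0.909555 = 5.2773
Short position value = −(long value) = -£5.28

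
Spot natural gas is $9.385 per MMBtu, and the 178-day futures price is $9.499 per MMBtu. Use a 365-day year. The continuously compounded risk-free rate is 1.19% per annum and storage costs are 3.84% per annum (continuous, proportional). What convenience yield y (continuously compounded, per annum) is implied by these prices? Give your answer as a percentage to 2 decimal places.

2.55%

F = S·e^((r+u−y)T) ⇒ (r+u−y) = ln(F/S)/T
ln(9.499/9.385) = 0.012074; /T ⇒ 0.024758
y = r + u − ln(F/S)/T = 0.0119 + 0.0384 − 0.024758 = 0.025542
y = 2.55%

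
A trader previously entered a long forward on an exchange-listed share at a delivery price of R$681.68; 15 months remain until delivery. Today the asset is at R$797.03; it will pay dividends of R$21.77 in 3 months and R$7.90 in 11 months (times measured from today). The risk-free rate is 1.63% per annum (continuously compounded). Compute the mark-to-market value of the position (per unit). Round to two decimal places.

R$99.63

PV(remaining dividends) I = 21.77·e^(−0.0163·3/12) + 7.90·e^(−0.0163·11/12) = 29.4643
Current forward F = (S − I)·e^(rT) = (797.03 − 29.4643)·e^(0.0163·15/12) = 767.5657 × 1.020584 = 783.3653
Value (long) = (F − K)·e^(−rT) = (783.3653 − 681.68) × 0.979831 = 99.6344
Value = R$99.63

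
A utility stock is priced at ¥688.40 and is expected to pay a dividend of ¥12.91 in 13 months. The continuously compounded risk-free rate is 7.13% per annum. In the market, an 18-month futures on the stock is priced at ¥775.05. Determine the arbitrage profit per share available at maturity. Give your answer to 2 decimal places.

¥22.24 per share

PV(dividends) I = 12.91·e^(−0.0713·13/12) = 11.9503
Fair futures F* = (S − I)·e^(rT) = (688.40 − 11.9503)·e^0.106950 = 676.4497 × 1.112879 = 752.8067
Market ¥775.05 > fair 752.8067: forward overpriced → cash-and-carry (borrow at r, buy the stock and collect the dividends, short the forward).
Profit at T = |F_mkt − F*| = |775.05 − 752.8067| = ¥22.24 per share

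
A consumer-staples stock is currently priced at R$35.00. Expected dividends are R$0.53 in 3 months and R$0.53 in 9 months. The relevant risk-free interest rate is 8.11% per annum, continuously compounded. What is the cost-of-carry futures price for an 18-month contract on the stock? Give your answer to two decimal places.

R$38.38

PV(dividends) I = 0.53·e^(−0.0811·3/12) + 0.53·e^(−0.0811·9/12)
I = 0.5194 + 0.4987 = 1.0181
F = (S − I)·e^(rT) = (35.00 − 1.0181) · e^(0.0811·18/12)
= 33.9819 · e^0.121650 = 33.9819 × 1.129359 = R$38.38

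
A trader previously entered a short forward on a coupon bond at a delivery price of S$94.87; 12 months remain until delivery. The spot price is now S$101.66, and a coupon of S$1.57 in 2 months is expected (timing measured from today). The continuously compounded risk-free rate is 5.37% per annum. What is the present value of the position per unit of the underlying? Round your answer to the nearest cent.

-S$10.19

PV(remaining coupons) I = 1.57·e^(−0.0537·2/12) = 1.5560
Current forward F = (S − I)·e^(rT) = (101.66 − 1.5560)·e^(0.0537·12/12) = 100.1040 × 1.055168 = 105.6265
Value (long) = (F − K)·e^(−rT) = (105.6265 − 94.87) × 0.947716 = 10.1941
Short position value = −(long value) = -S$10.19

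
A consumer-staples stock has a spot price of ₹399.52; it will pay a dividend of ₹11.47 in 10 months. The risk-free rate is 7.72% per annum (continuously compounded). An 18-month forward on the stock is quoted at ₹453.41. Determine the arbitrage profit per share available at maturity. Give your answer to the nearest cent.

₹16.92 per share

PV(dividends) I = 11.47·e^(−0.0772·10/12) = 10.7553
Fair forward F* = (S − I)·e^(rT) = (399.52 − 10.7553)·e^0.115800 = 388.7647 × 1.122771 = 436.4937
Market ₹453.41 > fair 436.4937: forward overpriced → cash-and-carry (borrow at r, buy the stock and collect the dividends, short the forward).
Profit at T = |F_mkt − F*| = |453.41 − 436.4937| = ₹16.92 per share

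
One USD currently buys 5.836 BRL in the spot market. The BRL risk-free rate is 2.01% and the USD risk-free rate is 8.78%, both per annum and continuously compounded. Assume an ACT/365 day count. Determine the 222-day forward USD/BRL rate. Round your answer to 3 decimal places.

F = S·e^((r_BRL − r_USD)T) = 5.836 · e^((0.0201 − 0.0878) × 222/365)
= 5.836 · e^-0.041176 = 5.836 × 0.959660
F = 5.601 BRL per USD

5.601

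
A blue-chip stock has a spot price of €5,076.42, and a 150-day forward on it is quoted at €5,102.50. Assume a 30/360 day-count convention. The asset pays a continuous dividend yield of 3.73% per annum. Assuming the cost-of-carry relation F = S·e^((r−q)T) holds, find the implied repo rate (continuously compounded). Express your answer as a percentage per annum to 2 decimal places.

From F = S·e^((r−q)T): (r − q) = ln(F/S)/T
ln(5102.50/5076.42) = ln(1.005137) = 0.005124
(r − q) = 0.005124 / (150/360) = 0.012298
r = ln(F/S)/T + q = 0.012298 + 0.0373 = 0.049598
r = 4.96%

4.96%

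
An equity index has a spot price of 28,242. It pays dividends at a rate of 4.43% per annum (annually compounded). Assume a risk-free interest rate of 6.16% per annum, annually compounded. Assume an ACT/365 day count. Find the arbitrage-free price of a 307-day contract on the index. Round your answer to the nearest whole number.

28,635

F = S · (1+r)^T / (1+q)^T
= 28242 × 1.051564 / 1.037132 = 28242 × 1.013915
F = 28,635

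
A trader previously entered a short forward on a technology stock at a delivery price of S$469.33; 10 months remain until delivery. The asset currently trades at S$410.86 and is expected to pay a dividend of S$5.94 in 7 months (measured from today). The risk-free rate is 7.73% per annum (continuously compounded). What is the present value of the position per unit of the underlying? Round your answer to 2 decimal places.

S$34.87

PV(remaining dividends) I = 5.94·e^(−0.0773·7/12) = 5.6781
Current forward F = (S − I)·e^(rT) = (410.86 − 5.6781)·e^(0.0773·10/12) = 405.1819 × 1.066537 = 432.1415
Value (long) = (F − K)·e^(−rT) = (432.1415 − 469.33) × 0.937614 = -34.8685
Short position value = −(long value) = S$34.87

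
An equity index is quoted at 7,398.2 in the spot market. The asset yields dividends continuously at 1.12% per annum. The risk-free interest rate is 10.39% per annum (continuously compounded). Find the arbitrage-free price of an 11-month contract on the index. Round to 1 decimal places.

F = S·e^((r − q)T) = 7398.2 · e^((0.1039 − 0.0112) × 11/12)
= 7398.2 · e^0.084975 = 7398.2 × 1.088690
F = 8,054.3

8,054.3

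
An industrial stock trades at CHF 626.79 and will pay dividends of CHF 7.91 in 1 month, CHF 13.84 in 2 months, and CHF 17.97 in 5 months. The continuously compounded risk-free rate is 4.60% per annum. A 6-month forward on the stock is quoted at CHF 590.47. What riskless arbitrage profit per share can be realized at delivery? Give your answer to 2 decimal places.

CHF 10.75 per share

PV(dividends) I = 7.91·e^(−0.0460·1/12) + 13.84·e^(−0.0460·2/12) + 17.97·e^(−0.0460·5/12) = 39.2429
Fair forward F* = (S − I)·e^(rT) = (626.79 − 39.2429)·e^0.023000 = 587.5471 × 1.023267 = 601.2176
Market CHF 590.47 < fair 601.2176: forward underpriced → reverse cash-and-carry (short the stock, invest proceeds at r, pay the dividends, go long the forward).
Profit at T = |F_mkt − F*| = |590.47 − 601.2176| = CHF 10.75 per share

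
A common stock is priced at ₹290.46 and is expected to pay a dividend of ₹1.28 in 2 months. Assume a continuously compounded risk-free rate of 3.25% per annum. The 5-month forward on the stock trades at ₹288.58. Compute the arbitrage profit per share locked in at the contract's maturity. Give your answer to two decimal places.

PV(dividends) I = 1.28·e^(−0.0325·2/12) = 1.2731
Fair forward F* = (S − I)·e^(rT) = (290.46 − 1.2731)·e^0.013542 = 289.1869 × 1.013634 = 293.1297
Market ₹288.58 < fair 293.1297: forward underpriced → reverse cash-and-carry (short the stock, invest proceeds at r, pay the dividends, go long the forward).
Profit at T = |F_mkt − F*| = |288.58 − 293.1297| = ₹4.55 per share

₹4.55 per share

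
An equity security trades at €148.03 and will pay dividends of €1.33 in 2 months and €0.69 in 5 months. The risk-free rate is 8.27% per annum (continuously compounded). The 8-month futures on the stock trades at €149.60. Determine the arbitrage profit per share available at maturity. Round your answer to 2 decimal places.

€4.73 per share

PV(dividends) I = 1.33·e^(−0.0827·2/12) + 0.69·e^(−0.0827·5/12) = 1.9784
Fair futures F* = (S − I)·e^(rT) = (148.03 − 1.9784)·e^0.055133 = 146.0516 × 1.056681 = 154.3300
Market €149.60 < fair 154.3300: forward underpriced → reverse cash-and-carry (short the stock, invest proceeds at r, pay the dividends, go long the forward).
Profit at T = |F_mkt − F*| = |149.60 − 154.3300| = €4.73 per share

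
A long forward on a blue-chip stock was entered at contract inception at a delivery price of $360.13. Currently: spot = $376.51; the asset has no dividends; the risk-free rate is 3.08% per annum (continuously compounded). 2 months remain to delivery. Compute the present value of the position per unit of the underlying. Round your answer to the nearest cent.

Current fair forward for the remaining 2 months: F = S·e^(r·T), r = 0.0308
F = 376.51 · e^(0.0308 × 2/12) = 376.51 × 1.005147 = 378.4479
Value of long forward = (F − K)·e^(−rT) = (378.4479 − 360.13) · e^(−0.0308·2/12)
= 18.3179 × 0.994880 = 18.22

$18.22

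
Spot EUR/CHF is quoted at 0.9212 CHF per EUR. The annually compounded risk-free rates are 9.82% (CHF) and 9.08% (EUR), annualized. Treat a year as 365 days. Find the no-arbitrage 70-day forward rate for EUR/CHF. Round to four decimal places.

0.9224

By covered interest parity, F = S · (1+r_CHF)^T / (1+r_EUR)^T
= 0.9212 × 1.018127 / 1.016808 = 0.9212 × 1.001297
F = 0.9224 CHF per EUR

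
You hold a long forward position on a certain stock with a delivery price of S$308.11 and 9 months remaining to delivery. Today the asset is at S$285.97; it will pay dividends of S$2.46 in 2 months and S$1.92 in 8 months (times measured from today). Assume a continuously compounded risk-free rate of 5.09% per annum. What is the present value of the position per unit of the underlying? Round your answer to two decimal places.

-S$14.89

PV(remaining dividends) I = 2.46·e^(−0.0509·2/12) + 1.92·e^(−0.0509·8/12) = 4.2952
Current forward F = (S − I)·e^(rT) = (285.97 − 4.2952)·e^(0.0509·9/12) = 281.6748 × 1.038913 = 292.6356
Value (long) = (F − K)·e^(−rT) = (292.6356 − 308.11) × 0.962544 = -14.8948
Value = -S$14.89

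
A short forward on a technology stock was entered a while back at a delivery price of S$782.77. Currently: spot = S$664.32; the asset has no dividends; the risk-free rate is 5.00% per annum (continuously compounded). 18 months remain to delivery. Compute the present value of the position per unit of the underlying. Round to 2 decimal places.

S$61.89

Current fair forward for the remaining 18 months: F = S·e^(r·T), r = 0.0500
F = 664.32 · e^(0.0500 × 18/12) = 664.32 × 1.077884 = 716.0599
Value of long forward = (F − K)·e^(−rT) = (716.0599 − 782.77) · e^(−0.0500·18/12)
= -66.7101 × 0.927743 = -61.89
Short position value = −(long value) = S$61.89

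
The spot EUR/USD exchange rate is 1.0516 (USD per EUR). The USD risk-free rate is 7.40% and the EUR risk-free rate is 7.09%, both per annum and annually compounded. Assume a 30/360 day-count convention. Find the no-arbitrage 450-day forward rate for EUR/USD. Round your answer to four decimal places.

By covered interest parity, F = S · (1+r_USD)^T / (1+r_EUR)^T
= 1.0516 × 1.093340 / 1.089397 = 1.0516 × 1.003619
F = 1.0554 USD per EUR

1.0554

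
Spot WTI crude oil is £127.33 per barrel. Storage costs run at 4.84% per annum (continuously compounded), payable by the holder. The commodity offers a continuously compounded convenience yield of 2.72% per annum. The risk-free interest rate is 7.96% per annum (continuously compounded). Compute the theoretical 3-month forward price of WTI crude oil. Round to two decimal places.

Net carry = r + u − y = 0.0796 + 0.0484 − 0.0272 = 0.1008
F = S·e^((r+u−y)T) = 127.33 · e^(0.1008 × 3/12) = 127.33 · e^0.025200
= 127.33 × 1.025520 = £130.58 per barrel

£130.58 per barrel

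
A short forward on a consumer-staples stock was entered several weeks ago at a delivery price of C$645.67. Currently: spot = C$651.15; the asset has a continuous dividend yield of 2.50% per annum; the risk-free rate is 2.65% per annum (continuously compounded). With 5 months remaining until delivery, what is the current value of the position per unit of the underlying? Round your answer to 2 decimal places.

-C$5.82

Current fair forward for the remaining 5 months: F = S·e^((r − q)·T), (r − q) = 0.0265 − 0.0250 = 0.0015
F = 651.15 · e^(0.0015 × 5/12) = 651.15 × 1.000625 = 651.5570
Value of long forward = (F − K)·e^(−rT) = (651.5570 − 645.67) · e^(−0.0265·5/12)
= 5.8870 × 0.989019 = 5.82
Short position value = −(long value) = -C$5.82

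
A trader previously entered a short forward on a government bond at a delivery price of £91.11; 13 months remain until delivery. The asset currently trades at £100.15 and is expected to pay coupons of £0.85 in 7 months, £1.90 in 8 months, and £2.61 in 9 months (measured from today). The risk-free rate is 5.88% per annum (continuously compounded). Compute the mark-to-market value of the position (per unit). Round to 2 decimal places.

PV(remaining coupons) I = 0.85·e^(−0.0588·7/12) + 1.90·e^(−0.0588·8/12) + 2.61·e^(−0.0588·9/12) = 5.1457
Current forward F = (S − I)·e^(rT) = (100.15 − 5.1457)·e^(0.0588·13/12) = 95.0043 × 1.065773 = 101.2530
Value (long) = (F − K)·e^(−rT) = (101.2530 − 91.11) × 0.938286 = 9.5170
Short position value = −(long value) = -£9.52

-£9.52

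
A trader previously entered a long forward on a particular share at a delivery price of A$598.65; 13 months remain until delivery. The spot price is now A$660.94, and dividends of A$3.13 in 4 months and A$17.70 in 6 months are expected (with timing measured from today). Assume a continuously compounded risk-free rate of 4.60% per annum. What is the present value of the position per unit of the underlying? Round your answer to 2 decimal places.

A$71.01

PV(remaining dividends) I = 3.13·e^(−0.0460·4/12) + 17.70·e^(−0.0460·6/12) = 20.3799
Current forward F = (S − I)·e^(rT) = (660.94 − 20.3799)·e^(0.0460·13/12) = 640.5601 × 1.051096 = 673.2902
Value (long) = (F − K)·e^(−rT) = (673.2902 − 598.65) × 0.951388 = 71.0118
Value = A$71.01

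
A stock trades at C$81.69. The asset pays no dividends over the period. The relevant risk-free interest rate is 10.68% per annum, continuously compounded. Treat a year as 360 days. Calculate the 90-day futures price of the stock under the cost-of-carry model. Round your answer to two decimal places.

C$83.90

F = S·e^(rT) = 81.69 · e^(0.1068 × 90/360)
= 81.69 · e^0.026700 = 81.69 × 1.027060
F = C$83.90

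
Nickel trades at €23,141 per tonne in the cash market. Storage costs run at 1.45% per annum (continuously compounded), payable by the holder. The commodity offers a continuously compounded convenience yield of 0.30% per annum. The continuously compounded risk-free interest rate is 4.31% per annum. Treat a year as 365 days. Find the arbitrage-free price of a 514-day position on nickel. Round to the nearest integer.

€24,990 per tonne

Net carry = r + u − y = 0.0431 + 0.0145 − 0.0030 = 0.0546
F = S·e^((r+u−y)T) = 23141 · e^(0.0546 × 514/365) = 23141 · e^0.076889
= 23141 × 1.079922 = €24,990 per tonne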